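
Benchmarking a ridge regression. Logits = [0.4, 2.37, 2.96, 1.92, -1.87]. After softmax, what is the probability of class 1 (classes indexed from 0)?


Exponentials: e^0.4=1.4918, e^2.37=10.6974, e^2.96=19.298, e^1.92=6.821, e^-1.87=0.1541
Sum = 38.4623
Softmax = [0.0388, 0.2781, 0.5017, 0.1773, 0.004]
p[1] = 10.6974/38.4623 = 0.2781

0.2781


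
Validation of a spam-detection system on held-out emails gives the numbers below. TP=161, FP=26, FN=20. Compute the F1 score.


Precision = 161/187 = 0.861
Recall = 161/181 = 0.8895
F1 = 2·P·R/(P+R) = 2·TP/(2·TP+FP+FN) = 322/(322+26+20) = 322/368 = 0.875

0.875


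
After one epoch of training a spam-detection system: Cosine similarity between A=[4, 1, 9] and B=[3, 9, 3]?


A·B = 4·3 + 1·9 + 9·3 = 48
‖A‖ = √98 = 9.8995, ‖B‖ = √99 = 9.9499
cos = 48/(√98·√99) = 48/√9702 = 0.4873

0.4873


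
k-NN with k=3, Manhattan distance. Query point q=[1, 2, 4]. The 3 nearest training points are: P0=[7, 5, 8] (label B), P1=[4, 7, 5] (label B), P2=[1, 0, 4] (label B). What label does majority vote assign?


d(q,P0) = 13  (label B)
d(q,P1) = 9  (label B)
d(q,P2) = 2  (label B)
Votes: A=0, B=3
Majority → B

B


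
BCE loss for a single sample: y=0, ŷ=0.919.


BCE = -[y·ln(p) + (1-y)·ln(1-p)]
= -0 - 1·ln(1-0.919)
= -ln(0.081) = 2.5133

2.5133


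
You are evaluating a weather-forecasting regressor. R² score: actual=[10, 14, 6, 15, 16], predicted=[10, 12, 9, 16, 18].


ȳ = 12.2
SS_res = Σ(y-ŷ)² = 18
SS_tot = Σ(y-ȳ)² = 68.8
R² = 1 - SS_res/SS_tot = 1 - 0.2616 = 0.7384

0.7384


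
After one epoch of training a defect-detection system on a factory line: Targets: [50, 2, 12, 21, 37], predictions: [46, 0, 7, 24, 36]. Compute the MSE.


Squared errors: (50-46)²=16, (2-0)²=4, (12-7)²=25, (21-24)²=9, (37-36)²=1
Sum = 55
MSE = 55/5 = 11

11


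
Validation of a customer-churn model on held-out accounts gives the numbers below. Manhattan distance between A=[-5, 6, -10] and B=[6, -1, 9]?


d = |-5-6| + |6+ 1| + |-10-9|
  = 11 + 7 + 19
  = 37

37


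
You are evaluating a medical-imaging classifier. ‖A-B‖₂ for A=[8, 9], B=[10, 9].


d = √((8-10)² + (9-9)²)
  = √(4 + 0)
  = √4 = 2.0

2.0


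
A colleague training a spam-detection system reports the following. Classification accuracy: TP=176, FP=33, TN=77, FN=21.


Accuracy = (TP+TN)/(TP+TN+FP+FN)
= (176+77)/(307)
= 253/307 = 82.41%

82.41%


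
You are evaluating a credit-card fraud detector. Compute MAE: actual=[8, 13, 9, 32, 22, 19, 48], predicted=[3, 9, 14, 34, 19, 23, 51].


Absolute errors: |8-3|=5, |13-9|=4, |9-14|=5, |32-34|=2, |22-19|=3, |19-23|=4, |48-51|=3
Sum = 26
MAE = 26/7 = 26/7

26/7


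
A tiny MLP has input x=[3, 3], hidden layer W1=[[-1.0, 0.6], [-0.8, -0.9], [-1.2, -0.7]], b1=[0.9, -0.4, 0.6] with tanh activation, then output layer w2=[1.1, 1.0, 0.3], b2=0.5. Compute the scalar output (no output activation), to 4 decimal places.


z1[0] = (-1.0)·(3) + (0.6)·(3) + 0.9 = -0.3
z1[1] = (-0.8)·(3) + (-0.9)·(3) - 0.4 = -5.5
z1[2] = (-1.2)·(3) + (-0.7)·(3) + 0.6 = -5.1
h = tanh(z1) = [-0.2913, -1.0, -0.9999]
output = (1.1)·(-0.2913) + (1.0)·(-1.0) + (0.3)·(-0.9999) + 0.5 = -1.1204

-1.1204


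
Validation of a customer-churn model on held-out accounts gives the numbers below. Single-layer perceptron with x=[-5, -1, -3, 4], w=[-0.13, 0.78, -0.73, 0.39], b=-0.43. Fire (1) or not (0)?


z = (-5)·(-0.13) + (-1)·(0.78) + (-3)·(-0.73) + (4)·(0.39) - 0.43
  = 3.19
step(z) = 1 (z≥0)

1


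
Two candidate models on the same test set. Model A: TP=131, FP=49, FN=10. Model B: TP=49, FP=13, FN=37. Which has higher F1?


Model A: P=131/180=0.7278, R=131/141=0.9291, F1=2PR/(P+R)=2TP/(2TP+FP+FN)=262/321=0.8162
Model B: P=49/62=0.7903, R=49/86=0.5698, F1=2PR/(P+R)=2TP/(2TP+FP+FN)=98/148=0.6622
0.8162 > 0.6622 → Model A

Model A


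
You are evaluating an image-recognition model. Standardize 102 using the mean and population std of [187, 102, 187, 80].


μ = 139, σ = 48.6261
z = (102 - 139)/48.6261 = -0.7609

-0.7609


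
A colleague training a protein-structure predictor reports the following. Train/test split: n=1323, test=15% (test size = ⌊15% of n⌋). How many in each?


Test = ⌊1323·15/100⌋ = 198
Train = 1323 - 198 = 1125

Train: 1125, Test: 198


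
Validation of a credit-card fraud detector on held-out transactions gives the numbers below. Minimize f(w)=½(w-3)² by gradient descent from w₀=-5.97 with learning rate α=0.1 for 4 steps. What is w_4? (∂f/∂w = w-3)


step 1: grad = -5.97-3 = -8.97; w = -5.97 - 0.1·(-8.97) = -5.073
step 2: grad = -5.073-3 = -8.073; w = -5.073 - 0.1·(-8.073) = -4.2657
step 3: grad = -4.2657-3 = -7.2657; w = -4.2657 - 0.1·(-7.2657) = -3.53913
step 4: grad = -3.53913-3 = -6.53913; w = -3.53913 - 0.1·(-6.53913) = -2.885217

-2.885217


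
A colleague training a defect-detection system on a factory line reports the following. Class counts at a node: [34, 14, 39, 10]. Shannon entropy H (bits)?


Probabilities: [34/97, 14/97, 39/97, 10/97] ≈ [0.3505, 0.1443, 0.4021, 0.1031]
H = -((34/97)·log₂(34/97) + (14/97)·log₂(14/97) + (39/97)·log₂(39/97) + (10/97)·log₂(10/97))
  = 1.7996 bits

1.7996 bits


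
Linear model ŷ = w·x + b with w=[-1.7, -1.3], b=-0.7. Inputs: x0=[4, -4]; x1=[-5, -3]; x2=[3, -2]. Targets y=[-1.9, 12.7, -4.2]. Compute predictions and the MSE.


ŷ0 = (-1.7)·(4) + (-1.3)·(-4) - 0.7 = -2.3
ŷ1 = (-1.7)·(-5) + (-1.3)·(-3) - 0.7 = 11.7
ŷ2 = (-1.7)·(3) + (-1.3)·(-2) - 0.7 = -3.2
errors² = [0.16, 1.0, 1.0]
MSE = 2.1600/3 = 0.72

0.72


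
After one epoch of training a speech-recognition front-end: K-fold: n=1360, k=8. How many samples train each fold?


Fold size = 1360/8 = 170
Training per fold = 1360 - 170 = 1190

1190


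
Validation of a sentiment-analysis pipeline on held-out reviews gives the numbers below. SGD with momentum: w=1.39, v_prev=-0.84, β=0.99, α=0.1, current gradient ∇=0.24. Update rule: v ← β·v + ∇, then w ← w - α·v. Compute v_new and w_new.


v_new = 0.99·-0.84 + 0.24 = -0.8316 + 0.24 = -0.5916
w_new = 1.39 - 0.1·-0.5916 = 1.39 + 0.05916 = 1.44916

v_new=-0.5916, w_new=1.44916


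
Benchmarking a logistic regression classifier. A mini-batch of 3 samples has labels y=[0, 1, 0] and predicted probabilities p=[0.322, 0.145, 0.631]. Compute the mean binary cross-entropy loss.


L[0] = -ln(1-0.322) = -ln(0.678) = 0.3886
L[1] = -ln(0.145) = 1.931
L[2] = -ln(1-0.631) = -ln(0.369) = 0.997
mean = (0.3886 + 1.931 + 0.997)/3 = 1.1055

1.1055


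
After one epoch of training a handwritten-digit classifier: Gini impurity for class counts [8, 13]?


Probabilities: [8/21, 13/21] ≈ [0.381, 0.619]
Σpᵢ² = (64 + 169)/21² = 233/441
Gini = 1 - Σpᵢ² = 1 - 233/441 = 0.4717

0.4717


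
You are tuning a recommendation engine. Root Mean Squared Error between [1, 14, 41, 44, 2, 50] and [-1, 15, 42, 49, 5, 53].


MSE = 49/6 = 8.1667
RMSE = √(49/6) = 2.8577

2.8577


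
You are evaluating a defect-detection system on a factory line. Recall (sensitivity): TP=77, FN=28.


Recall = TP/(TP+FN)
= 77/(77+28)
= 77/105 = 73.33%

73.33%


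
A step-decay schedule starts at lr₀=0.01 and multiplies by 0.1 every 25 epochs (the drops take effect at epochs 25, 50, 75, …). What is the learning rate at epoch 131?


n_drops = ⌊131/25⌋ = 5
lr = 0.01·0.1^5 = 0.01·0.00001 = 0.0000001

0.0000001


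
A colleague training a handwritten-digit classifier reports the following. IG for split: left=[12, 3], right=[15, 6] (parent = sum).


Parent = [27, 9], H_parent = 0.8113
H_left = 0.7219 (n=15), H_right = 0.8631 (n=21)
H_children = (15/36)·0.7219 + (21/36)·0.8631 = 0.8043
IG = 0.8113 - 0.8043 = 0.007

0.007


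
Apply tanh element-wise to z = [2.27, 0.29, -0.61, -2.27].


tanh(2.27) = 0.9789
tanh(0.29) = 0.2821
tanh(-0.61) = -0.5441
tanh(-2.27) = -0.9789
result = [0.9789, 0.2821, -0.5441, -0.9789]

[0.9789, 0.2821, -0.5441, -0.9789]


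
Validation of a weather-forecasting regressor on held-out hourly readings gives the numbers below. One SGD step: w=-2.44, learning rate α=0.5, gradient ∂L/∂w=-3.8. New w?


w_new = w - α·∇
= -2.44 - 0.5·-3.8
= -2.44 + 1.9
= -0.54

-0.54


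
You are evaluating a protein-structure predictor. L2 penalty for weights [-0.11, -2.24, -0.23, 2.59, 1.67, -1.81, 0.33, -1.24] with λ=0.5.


‖w‖₂² = (-0.11)² + (-2.24)² + (-0.23)² + (2.59)² + (1.67)² + (-1.81)² + (0.33)² + (-1.24)²
     = 0.0121 + 5.0176 + 0.0529 + 6.7081 + 2.7889 + 3.2761 + 0.1089 + 1.5376
     = 19.5022
λ·‖w‖₂² = 0.5·19.5022 = 9.7511

9.7511


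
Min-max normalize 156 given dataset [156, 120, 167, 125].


min=120, max=167
(156-120)/(167-120) = 36/47 = 0.766

0.766


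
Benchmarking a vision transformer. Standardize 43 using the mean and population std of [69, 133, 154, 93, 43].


μ = 98.4, σ = 40.6231
z = (43 - 98.4)/40.6231 = -1.3638

-1.3638


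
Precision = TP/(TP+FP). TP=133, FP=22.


Precision = TP/(TP+FP)
= 133/(133+22)
= 133/155 = 85.81%

85.81%


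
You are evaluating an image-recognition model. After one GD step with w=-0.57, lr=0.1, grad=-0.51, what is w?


w_new = w - α·∇
= -0.57 - 0.1·-0.51
= -0.57 + 0.051
= -0.519

-0.519


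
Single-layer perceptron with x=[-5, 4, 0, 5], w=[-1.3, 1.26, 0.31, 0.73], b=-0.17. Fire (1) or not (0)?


z = (-5)·(-1.3) + (4)·(1.26) + (0)·(0.31) + (5)·(0.73) - 0.17
  = 15.02
step(z) = 1 (z≥0)

1


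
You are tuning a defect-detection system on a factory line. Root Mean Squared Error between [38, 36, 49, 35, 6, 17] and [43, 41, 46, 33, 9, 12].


MSE = 97/6 = 16.1667
RMSE = √(97/6) = 4.0208

4.0208


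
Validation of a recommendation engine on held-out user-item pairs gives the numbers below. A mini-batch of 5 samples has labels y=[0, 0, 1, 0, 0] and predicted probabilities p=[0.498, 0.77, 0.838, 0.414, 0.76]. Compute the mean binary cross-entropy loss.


L[0] = -ln(1-0.498) = -ln(0.502) = 0.6892
L[1] = -ln(1-0.77) = -ln(0.23) = 1.4697
L[2] = -ln(0.838) = 0.1767
L[3] = -ln(1-0.414) = -ln(0.586) = 0.5344
L[4] = -ln(1-0.76) = -ln(0.24) = 1.4271
mean = (0.6892 + 1.4697 + 0.1767 + 0.5344 + 1.4271)/5 = 0.8594

0.8594


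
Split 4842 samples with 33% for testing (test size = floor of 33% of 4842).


Test = ⌊4842·33/100⌋ = 1597
Train = 4842 - 1597 = 3245

Train: 3245, Test: 1597


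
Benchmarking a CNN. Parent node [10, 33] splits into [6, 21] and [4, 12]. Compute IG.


Parent = [10, 33], H_parent = 0.7824
H_left = 0.7642 (n=27), H_right = 0.8113 (n=16)
H_children = (27/43)·0.7642 + (16/43)·0.8113 = 0.7817
IG = 0.7824 - 0.7817 = 0.0007

0.0007


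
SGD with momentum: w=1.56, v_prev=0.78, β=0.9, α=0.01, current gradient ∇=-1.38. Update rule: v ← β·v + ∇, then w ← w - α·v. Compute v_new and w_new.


v_new = 0.9·0.78 - 1.38 = 0.702 - 1.38 = -0.678
w_new = 1.56 - 0.01·-0.678 = 1.56 + 0.00678 = 1.56678

v_new=-0.678, w_new=1.56678


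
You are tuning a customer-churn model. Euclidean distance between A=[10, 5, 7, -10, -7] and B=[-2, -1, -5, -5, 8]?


d = √((10+ 2)² + (5+ 1)² + (7+ 5)² + (-10+ 5)² + (-7-8)²)
  = √(144 + 36 + 144 + 25 + 225)
  = √574 = 23.9583

23.9583


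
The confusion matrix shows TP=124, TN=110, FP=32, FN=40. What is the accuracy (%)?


Accuracy = (TP+TN)/(TP+TN+FP+FN)
= (124+110)/(306)
= 234/306 = 76.47%

76.47%


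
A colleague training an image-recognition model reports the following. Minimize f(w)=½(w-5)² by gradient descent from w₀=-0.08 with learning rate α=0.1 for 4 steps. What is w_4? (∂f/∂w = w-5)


step 1: grad = -0.08-5 = -5.08; w = -0.08 - 0.1·(-5.08) = 0.428
step 2: grad = 0.428-5 = -4.572; w = 0.428 - 0.1·(-4.572) = 0.8852
step 3: grad = 0.8852-5 = -4.1148; w = 0.8852 - 0.1·(-4.1148) = 1.29668
step 4: grad = 1.29668-5 = -3.70332; w = 1.29668 - 0.1·(-3.70332) = 1.667012

1.667012


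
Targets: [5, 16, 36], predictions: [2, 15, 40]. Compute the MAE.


Absolute errors: |5-2|=3, |16-15|=1, |36-40|=4
Sum = 8
MAE = 8/3 = 8/3

8/3


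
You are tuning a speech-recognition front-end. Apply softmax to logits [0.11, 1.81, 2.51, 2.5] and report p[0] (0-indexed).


Exponentials: e^0.11=1.1163, e^1.81=6.1104, e^2.51=12.3049, e^2.5=12.1825
Sum = 31.7141
Softmax = [0.0352, 0.1927, 0.388, 0.3841]
p[0] = 1.1163/31.7141 = 0.0352

0.0352


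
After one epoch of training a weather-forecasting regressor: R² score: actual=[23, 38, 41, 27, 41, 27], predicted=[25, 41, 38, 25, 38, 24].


ȳ = 32.8333
SS_res = Σ(y-ŷ)² = 44
SS_tot = Σ(y-ȳ)² = 324.83
R² = 1 - SS_res/SS_tot = 1 - 0.1355 = 0.8645

0.8645


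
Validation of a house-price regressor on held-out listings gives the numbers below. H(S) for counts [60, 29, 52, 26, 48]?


Probabilities: [60/215, 29/215, 52/215, 26/215, 48/215] ≈ [0.2791, 0.1349, 0.2419, 0.1209, 0.2233]
H = -((60/215)·log₂(60/215) + (29/215)·log₂(29/215) + (52/215)·log₂(52/215) + (26/215)·log₂(26/215) + (48/215)·log₂(48/215))
  = 2.2505 bits

2.2505 bits


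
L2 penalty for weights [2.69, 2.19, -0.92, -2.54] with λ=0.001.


‖w‖₂² = (2.69)² + (2.19)² + (-0.92)² + (-2.54)²
     = 7.2361 + 4.7961 + 0.8464 + 6.4516
     = 19.3302
λ·‖w‖₂² = 0.001·19.3302 = 0.01933

0.01933


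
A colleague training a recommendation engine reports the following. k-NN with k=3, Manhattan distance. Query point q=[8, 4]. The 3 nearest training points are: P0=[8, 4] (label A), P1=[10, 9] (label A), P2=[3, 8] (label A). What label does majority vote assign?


d(q,P0) = 0  (label A)
d(q,P1) = 7  (label A)
d(q,P2) = 9  (label A)
Votes: A=3, B=0
Majority → A

A


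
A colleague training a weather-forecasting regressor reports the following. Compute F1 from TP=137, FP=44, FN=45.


Precision = 137/181 = 0.7569
Recall = 137/182 = 0.7527
F1 = 2·P·R/(P+R) = 2·TP/(2·TP+FP+FN) = 274/(274+44+45) = 274/363 = 0.7548

0.7548


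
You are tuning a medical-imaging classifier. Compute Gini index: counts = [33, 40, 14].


Probabilities: [33/87, 40/87, 14/87] ≈ [0.3793, 0.4598, 0.1609]
Σpᵢ² = (1089 + 1600 + 196)/87² = 2885/7569
Gini = 1 - Σpᵢ² = 1 - 2885/7569 = 0.6188

0.6188


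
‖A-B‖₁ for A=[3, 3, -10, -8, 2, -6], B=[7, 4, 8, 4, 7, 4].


d = |3-7| + |3-4| + |-10-8| + |-8-4| + |2-7| + |-6-4|
  = 4 + 1 + 18 + 12 + 5 + 10
  = 50

50


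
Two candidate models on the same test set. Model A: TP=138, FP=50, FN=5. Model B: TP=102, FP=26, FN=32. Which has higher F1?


Model A: P=138/188=0.734, R=138/143=0.965, F1=2PR/(P+R)=2TP/(2TP+FP+FN)=276/331=0.8338
Model B: P=102/128=0.7969, R=102/134=0.7612, F1=2PR/(P+R)=2TP/(2TP+FP+FN)=204/262=0.7786
0.8338 > 0.7786 → Model A

Model A


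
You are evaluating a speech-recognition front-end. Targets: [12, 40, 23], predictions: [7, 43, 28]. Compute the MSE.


Squared errors: (12-7)²=25, (40-43)²=9, (23-28)²=25
Sum = 59
MSE = 59/3 = 59/3

59/3


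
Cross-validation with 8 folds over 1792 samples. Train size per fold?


Fold size = 1792/8 = 224
Training per fold = 1792 - 224 = 1568

1568


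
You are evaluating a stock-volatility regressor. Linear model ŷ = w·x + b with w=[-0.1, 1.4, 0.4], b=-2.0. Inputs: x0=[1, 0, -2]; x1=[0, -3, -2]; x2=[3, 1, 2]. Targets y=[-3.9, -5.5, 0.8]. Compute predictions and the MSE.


ŷ0 = (-0.1)·(1) + (1.4)·(0) + (0.4)·(-2) - 2.0 = -2.9
ŷ1 = (-0.1)·(0) + (1.4)·(-3) + (0.4)·(-2) - 2.0 = -7.0
ŷ2 = (-0.1)·(3) + (1.4)·(1) + (0.4)·(2) - 2.0 = -0.1
errors² = [1.0, 2.25, 0.81]
MSE = 4.0600/3 = 1.3533

1.3533


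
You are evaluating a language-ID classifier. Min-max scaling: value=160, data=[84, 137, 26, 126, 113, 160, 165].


min=26, max=165
(160-26)/(165-26) = 134/139 = 0.964

0.964


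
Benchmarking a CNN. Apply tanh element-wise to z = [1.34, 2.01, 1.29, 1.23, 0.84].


tanh(1.34) = 0.8717
tanh(2.01) = 0.9647
tanh(1.29) = 0.8591
tanh(1.23) = 0.8426
tanh(0.84) = 0.6858
result = [0.8717, 0.9647, 0.8591, 0.8426, 0.6858]

[0.8717, 0.9647, 0.8591, 0.8426, 0.6858]


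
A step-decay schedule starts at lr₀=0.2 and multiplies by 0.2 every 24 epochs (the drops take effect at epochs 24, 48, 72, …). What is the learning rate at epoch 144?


n_drops = ⌊144/24⌋ = 6
lr = 0.2·0.2^6 = 0.2·0.000064 = 0.0000128

0.0000128


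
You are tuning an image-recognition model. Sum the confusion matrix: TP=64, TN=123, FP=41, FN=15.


Total = TP + TN + FP + FN
= 64 + 123 + 41 + 15
= 243
(Predicted positive: 105, predicted negative: 138)

243


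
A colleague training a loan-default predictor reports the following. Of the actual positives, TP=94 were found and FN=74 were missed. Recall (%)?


Recall = TP/(TP+FN)
= 94/(94+74)
= 94/168 = 55.95%

55.95%


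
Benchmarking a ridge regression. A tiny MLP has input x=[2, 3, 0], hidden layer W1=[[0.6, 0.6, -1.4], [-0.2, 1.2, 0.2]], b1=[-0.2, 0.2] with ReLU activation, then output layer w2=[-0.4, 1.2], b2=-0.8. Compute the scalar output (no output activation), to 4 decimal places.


z1[0] = (0.6)·(2) + (0.6)·(3) + (-1.4)·(0) - 0.2 = 2.8
z1[1] = (-0.2)·(2) + (1.2)·(3) + (0.2)·(0) + 0.2 = 3.4
h = ReLU(z1) = [2.8, 3.4]
output = (-0.4)·(2.8) + (1.2)·(3.4) - 0.8 = 2.16

2.16


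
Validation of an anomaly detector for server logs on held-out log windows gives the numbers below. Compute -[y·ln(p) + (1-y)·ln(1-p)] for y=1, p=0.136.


BCE = -[y·ln(p) + (1-y)·ln(1-p)]
= -1·ln(0.136) - 0
= -ln(0.136) = 1.9951

1.9951


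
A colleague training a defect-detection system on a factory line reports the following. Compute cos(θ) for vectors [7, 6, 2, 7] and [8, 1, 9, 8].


A·B = 7·8 + 6·1 + 2·9 + 7·8 = 136
‖A‖ = √138 = 11.7473, ‖B‖ = √210 = 14.4914
cos = 136/(√138·√210) = 136/√28980 = 0.7989

0.7989


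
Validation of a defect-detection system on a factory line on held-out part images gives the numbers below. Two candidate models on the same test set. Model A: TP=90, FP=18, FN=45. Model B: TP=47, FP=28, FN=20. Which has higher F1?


Model A: P=90/108=0.8333, R=90/135=0.6667, F1=2PR/(P+R)=2TP/(2TP+FP+FN)=180/243=0.7407
Model B: P=47/75=0.6267, R=47/67=0.7015, F1=2PR/(P+R)=2TP/(2TP+FP+FN)=94/142=0.662
0.7407 > 0.662 → Model A

Model A


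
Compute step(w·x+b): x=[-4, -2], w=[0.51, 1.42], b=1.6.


z = (-4)·(0.51) + (-2)·(1.42) + 1.6
  = -3.28
step(z) = 0 (z<0)

0


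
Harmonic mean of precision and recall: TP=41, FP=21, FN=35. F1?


Precision = 41/62 = 0.6613
Recall = 41/76 = 0.5395
F1 = 2·P·R/(P+R) = 2·TP/(2·TP+FP+FN) = 82/(82+21+35) = 82/138 = 0.5942

0.5942


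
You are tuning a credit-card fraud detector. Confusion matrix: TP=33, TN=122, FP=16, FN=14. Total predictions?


Total = TP + TN + FP + FN
= 33 + 122 + 16 + 14
= 185
(Predicted positive: 49, predicted negative: 136)

185


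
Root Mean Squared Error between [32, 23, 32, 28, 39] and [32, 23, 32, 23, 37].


MSE = 29/5 = 5.8
RMSE = √(29/5) = 2.4083

2.4083


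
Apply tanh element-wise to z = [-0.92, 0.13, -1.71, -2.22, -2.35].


tanh(-0.92) = -0.7259
tanh(0.13) = 0.1293
tanh(-1.71) = -0.9366
tanh(-2.22) = -0.9767
tanh(-2.35) = -0.982
result = [-0.7259, 0.1293, -0.9366, -0.9767, -0.982]

[-0.7259, 0.1293, -0.9366, -0.9767, -0.982]


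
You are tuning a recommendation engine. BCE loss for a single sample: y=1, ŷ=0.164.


BCE = -[y·ln(p) + (1-y)·ln(1-p)]
= -1·ln(0.164) - 0
= -ln(0.164) = 1.8079

1.8079


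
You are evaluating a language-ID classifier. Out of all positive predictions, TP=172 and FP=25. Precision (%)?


Precision = TP/(TP+FP)
= 172/(172+25)
= 172/197 = 87.31%

87.31%


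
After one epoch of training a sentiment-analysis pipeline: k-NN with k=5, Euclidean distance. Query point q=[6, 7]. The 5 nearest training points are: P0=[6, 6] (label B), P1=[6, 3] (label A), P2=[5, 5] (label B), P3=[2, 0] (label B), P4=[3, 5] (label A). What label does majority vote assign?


d(q,P0) = 1.0  (label B)
d(q,P1) = 4.0  (label A)
d(q,P2) = 2.2361  (label B)
d(q,P3) = 8.0623  (label B)
d(q,P4) = 3.6056  (label A)
Votes: A=2, B=3
Majority → B

B


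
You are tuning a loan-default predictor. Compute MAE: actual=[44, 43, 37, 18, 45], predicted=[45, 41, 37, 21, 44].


Absolute errors: |44-45|=1, |43-41|=2, |37-37|=0, |18-21|=3, |45-44|=1
Sum = 7
MAE = 7/5 = 7/5

7/5


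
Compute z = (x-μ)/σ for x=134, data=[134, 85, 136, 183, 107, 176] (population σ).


μ = 136.8333, σ = 34.7631
z = (134 - 136.8333)/34.7631 = -0.0815

-0.0815


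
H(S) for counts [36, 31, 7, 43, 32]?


Probabilities: [36/149, 31/149, 7/149, 43/149, 32/149] ≈ [0.2416, 0.2081, 0.047, 0.2886, 0.2148]
H = -((36/149)·log₂(36/149) + (31/149)·log₂(31/149) + (7/149)·log₂(7/149) + (43/149)·log₂(43/149) + (32/149)·log₂(32/149))
  = 2.1676 bits

2.1676 bits


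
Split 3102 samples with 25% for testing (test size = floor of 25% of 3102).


Test = ⌊3102·25/100⌋ = 775
Train = 3102 - 775 = 2327

Train: 2327, Test: 775


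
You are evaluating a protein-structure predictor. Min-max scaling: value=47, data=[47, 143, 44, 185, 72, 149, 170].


min=44, max=185
(47-44)/(185-44) = 3/141 = 0.0213

0.0213


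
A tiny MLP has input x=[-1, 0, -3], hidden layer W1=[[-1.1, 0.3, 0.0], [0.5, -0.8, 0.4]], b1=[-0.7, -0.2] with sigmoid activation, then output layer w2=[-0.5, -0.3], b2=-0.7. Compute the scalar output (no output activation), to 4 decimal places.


z1[0] = (-1.1)·(-1) + (0.3)·(0) + (0.0)·(-3) - 0.7 = 0.4
z1[1] = (0.5)·(-1) + (-0.8)·(0) + (0.4)·(-3) - 0.2 = -1.9
h = sigmoid(z1) = [0.5987, 0.1301]
output = (-0.5)·(0.5987) + (-0.3)·(0.1301) - 0.7 = -1.0384

-1.0384


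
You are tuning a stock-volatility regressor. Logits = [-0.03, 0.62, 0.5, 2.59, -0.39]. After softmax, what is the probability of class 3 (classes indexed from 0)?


Exponentials: e^-0.03=0.9704, e^0.62=1.8589, e^0.5=1.6487, e^2.59=13.3298, e^-0.39=0.6771
Sum = 18.4849
Softmax = [0.0525, 0.1006, 0.0892, 0.7211, 0.0366]
p[3] = 13.3298/18.4849 = 0.7211

0.7211


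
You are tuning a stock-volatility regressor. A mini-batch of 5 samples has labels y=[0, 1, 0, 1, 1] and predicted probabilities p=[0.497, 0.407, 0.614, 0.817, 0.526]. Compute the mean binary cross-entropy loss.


L[0] = -ln(1-0.497) = -ln(0.503) = 0.6872
L[1] = -ln(0.407) = 0.8989
L[2] = -ln(1-0.614) = -ln(0.386) = 0.9519
L[3] = -ln(0.817) = 0.2021
L[4] = -ln(0.526) = 0.6425
mean = (0.6872 + 0.8989 + 0.9519 + 0.2021 + 0.6425)/5 = 0.6765

0.6765


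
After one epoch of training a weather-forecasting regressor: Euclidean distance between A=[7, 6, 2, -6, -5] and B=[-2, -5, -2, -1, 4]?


d = √((7+ 2)² + (6+ 5)² + (2+ 2)² + (-6+ 1)² + (-5-4)²)
  = √(81 + 121 + 16 + 25 + 81)
  = √324 = 18.0

18.0


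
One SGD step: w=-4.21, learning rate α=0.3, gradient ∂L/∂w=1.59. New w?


w_new = w - α·∇
= -4.21 - 0.3·1.59
= -4.21 - 0.477
= -4.687

-4.687


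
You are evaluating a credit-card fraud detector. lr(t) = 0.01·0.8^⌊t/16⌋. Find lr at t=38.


n_drops = ⌊38/16⌋ = 2
lr = 0.01·0.8^2 = 0.01·0.64 = 0.0064

0.0064


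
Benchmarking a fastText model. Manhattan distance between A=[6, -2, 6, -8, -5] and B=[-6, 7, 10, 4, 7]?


d = |6+ 6| + |-2-7| + |6-10| + |-8-4| + |-5-7|
  = 12 + 9 + 4 + 12 + 12
  = 49

49


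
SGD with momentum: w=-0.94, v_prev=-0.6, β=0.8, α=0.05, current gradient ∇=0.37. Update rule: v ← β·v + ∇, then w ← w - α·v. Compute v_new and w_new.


v_new = 0.8·-0.6 + 0.37 = -0.48 + 0.37 = -0.11
w_new = -0.94 - 0.05·-0.11 = -0.94 + 0.0055 = -0.9345

v_new=-0.11, w_new=-0.9345


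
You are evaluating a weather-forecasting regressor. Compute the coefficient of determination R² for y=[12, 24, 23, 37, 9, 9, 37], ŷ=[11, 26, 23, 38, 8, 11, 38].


ȳ = 21.5714
SS_res = Σ(y-ŷ)² = 12
SS_tot = Σ(y-ȳ)² = 891.71
R² = 1 - SS_res/SS_tot = 1 - 0.0135 = 0.9865

0.9865


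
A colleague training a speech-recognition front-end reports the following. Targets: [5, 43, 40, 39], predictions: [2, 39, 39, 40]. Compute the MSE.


Squared errors: (5-2)²=9, (43-39)²=16, (40-39)²=1, (39-40)²=1
Sum = 27
MSE = 27/4 = 27/4

27/4


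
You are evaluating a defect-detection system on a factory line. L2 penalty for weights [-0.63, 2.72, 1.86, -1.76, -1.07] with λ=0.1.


‖w‖₂² = (-0.63)² + (2.72)² + (1.86)² + (-1.76)² + (-1.07)²
     = 0.3969 + 7.3984 + 3.4596 + 3.0976 + 1.1449
     = 15.4974
λ·‖w‖₂² = 0.1·15.4974 = 1.54974

1.54974


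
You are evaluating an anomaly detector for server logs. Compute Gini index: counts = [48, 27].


Probabilities: [48/75, 27/75] ≈ [0.64, 0.36]
Σpᵢ² = (2304 + 729)/75² = 3033/5625
Gini = 1 - Σpᵢ² = 1 - 3033/5625 = 0.4608

0.4608


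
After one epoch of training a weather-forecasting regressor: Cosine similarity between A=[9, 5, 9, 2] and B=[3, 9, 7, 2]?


A·B = 9·3 + 5·9 + 9·7 + 2·2 = 139
‖A‖ = √191 = 13.8203, ‖B‖ = √143 = 11.9583
cos = 139/(√191·√143) = 139/√27313 = 0.8411

0.8411


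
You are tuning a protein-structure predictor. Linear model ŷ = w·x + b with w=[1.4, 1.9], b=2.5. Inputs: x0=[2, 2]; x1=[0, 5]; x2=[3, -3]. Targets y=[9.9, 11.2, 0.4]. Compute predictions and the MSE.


ŷ0 = (1.4)·(2) + (1.9)·(2) + 2.5 = 9.1
ŷ1 = (1.4)·(0) + (1.9)·(5) + 2.5 = 12.0
ŷ2 = (1.4)·(3) + (1.9)·(-3) + 2.5 = 1.0
errors² = [0.64, 0.64, 0.36]
MSE = 1.6400/3 = 0.5467

0.5467


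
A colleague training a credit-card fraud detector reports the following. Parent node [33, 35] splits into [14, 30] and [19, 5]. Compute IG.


Parent = [33, 35], H_parent = 0.9994
H_left = 0.9024 (n=44), H_right = 0.7383 (n=24)
H_children = (44/68)·0.9024 + (24/68)·0.7383 = 0.8445
IG = 0.9994 - 0.8445 = 0.1549

0.1549


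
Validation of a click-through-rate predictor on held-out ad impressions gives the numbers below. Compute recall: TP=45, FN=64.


Recall = TP/(TP+FN)
= 45/(45+64)
= 45/109 = 41.28%

41.28%


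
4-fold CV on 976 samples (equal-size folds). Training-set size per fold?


Fold size = 976/4 = 244
Training per fold = 976 - 244 = 732

732


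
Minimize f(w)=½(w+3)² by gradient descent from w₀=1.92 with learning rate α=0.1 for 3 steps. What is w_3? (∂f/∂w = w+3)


step 1: grad = 1.92+3 = 4.92; w = 1.92 - 0.1·(4.92) = 1.428
step 2: grad = 1.428+3 = 4.428; w = 1.428 - 0.1·(4.428) = 0.9852
step 3: grad = 0.9852+3 = 3.9852; w = 0.9852 - 0.1·(3.9852) = 0.58668

0.58668


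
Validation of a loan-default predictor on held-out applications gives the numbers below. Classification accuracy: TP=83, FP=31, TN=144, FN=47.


Accuracy = (TP+TN)/(TP+TN+FP+FN)
= (83+144)/(305)
= 227/305 = 74.43%

74.43%


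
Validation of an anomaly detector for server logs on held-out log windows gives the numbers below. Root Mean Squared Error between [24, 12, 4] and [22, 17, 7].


MSE = 38/3 = 12.6667
RMSE = √(38/3) = 3.559

3.559


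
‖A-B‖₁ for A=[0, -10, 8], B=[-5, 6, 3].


d = |0+ 5| + |-10-6| + |8-3|
  = 5 + 16 + 5
  = 26

26


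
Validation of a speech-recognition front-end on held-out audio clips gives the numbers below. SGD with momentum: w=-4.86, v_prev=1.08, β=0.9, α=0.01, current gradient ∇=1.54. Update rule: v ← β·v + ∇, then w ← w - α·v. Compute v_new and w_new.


v_new = 0.9·1.08 + 1.54 = 0.972 + 1.54 = 2.512
w_new = -4.86 - 0.01·2.512 = -4.86 - 0.02512 = -4.88512

v_new=2.512, w_new=-4.88512


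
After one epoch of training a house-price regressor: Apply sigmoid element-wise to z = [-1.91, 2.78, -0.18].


σ(-1.91) = 1/(1+e^1.91) = 0.129
σ(2.78) = 1/(1+e^-2.78) = 0.9416
σ(-0.18) = 1/(1+e^0.18) = 0.4551
result = [0.129, 0.9416, 0.4551]

[0.129, 0.9416, 0.4551]


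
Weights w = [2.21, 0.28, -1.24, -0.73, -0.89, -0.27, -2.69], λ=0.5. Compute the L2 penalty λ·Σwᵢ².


‖w‖₂² = (2.21)² + (0.28)² + (-1.24)² + (-0.73)² + (-0.89)² + (-0.27)² + (-2.69)²
     = 4.8841 + 0.0784 + 1.5376 + 0.5329 + 0.7921 + 0.0729 + 7.2361
     = 15.1341
λ·‖w‖₂² = 0.5·15.1341 = 7.56705

7.56705


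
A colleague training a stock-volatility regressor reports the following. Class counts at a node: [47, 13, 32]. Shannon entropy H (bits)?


Probabilities: [47/92, 13/92, 32/92] ≈ [0.5109, 0.1413, 0.3478]
H = -((47/92)·log₂(47/92) + (13/92)·log₂(13/92) + (32/92)·log₂(32/92))
  = 1.4239 bits

1.4239 bits


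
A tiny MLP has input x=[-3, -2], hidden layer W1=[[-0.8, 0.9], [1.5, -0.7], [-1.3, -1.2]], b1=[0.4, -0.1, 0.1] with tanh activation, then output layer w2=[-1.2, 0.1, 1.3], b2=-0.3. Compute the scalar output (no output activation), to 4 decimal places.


z1[0] = (-0.8)·(-3) + (0.9)·(-2) + 0.4 = 1.0
z1[1] = (1.5)·(-3) + (-0.7)·(-2) - 0.1 = -3.2
z1[2] = (-1.3)·(-3) + (-1.2)·(-2) + 0.1 = 6.4
h = tanh(z1) = [0.7616, -0.9967, 1.0]
output = (-1.2)·(0.7616) + (0.1)·(-0.9967) + (1.3)·(1.0) - 0.3 = -0.0136

-0.0136


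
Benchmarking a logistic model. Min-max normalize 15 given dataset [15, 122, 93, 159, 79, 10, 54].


min=10, max=159
(15-10)/(159-10) = 5/149 = 0.0336

0.0336


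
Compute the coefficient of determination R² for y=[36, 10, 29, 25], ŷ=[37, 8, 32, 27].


ȳ = 25
SS_res = Σ(y-ŷ)² = 18
SS_tot = Σ(y-ȳ)² = 362
R² = 1 - SS_res/SS_tot = 1 - 0.0497 = 0.9503

0.9503


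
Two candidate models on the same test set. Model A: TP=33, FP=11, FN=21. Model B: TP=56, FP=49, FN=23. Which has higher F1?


Model A: P=33/44=0.75, R=33/54=0.6111, F1=2PR/(P+R)=2TP/(2TP+FP+FN)=66/98=0.6735
Model B: P=56/105=0.5333, R=56/79=0.7089, F1=2PR/(P+R)=2TP/(2TP+FP+FN)=112/184=0.6087
0.6735 > 0.6087 → Model A

Model A


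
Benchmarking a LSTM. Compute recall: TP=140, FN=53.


Recall = TP/(TP+FN)
= 140/(140+53)
= 140/193 = 72.54%

72.54%


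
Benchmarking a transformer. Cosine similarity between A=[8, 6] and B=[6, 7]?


A·B = 8·6 + 6·7 = 90
‖A‖ = √100 = 10, ‖B‖ = √85 = 9.2195
cos = 90/(√100·√85) = 90/√8500 = 0.9762

0.9762


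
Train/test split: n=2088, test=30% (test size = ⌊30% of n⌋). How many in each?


Test = ⌊2088·30/100⌋ = 626
Train = 2088 - 626 = 1462

Train: 1462, Test: 626


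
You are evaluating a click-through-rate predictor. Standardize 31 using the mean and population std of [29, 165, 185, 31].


μ = 102.5, σ = 72.8474
z = (31 - 102.5)/72.8474 = -0.9815

-0.9815


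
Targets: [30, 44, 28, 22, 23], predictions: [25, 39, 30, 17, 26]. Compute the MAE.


Absolute errors: |30-25|=5, |44-39|=5, |28-30|=2, |22-17|=5, |23-26|=3
Sum = 20
MAE = 20/5 = 4

4


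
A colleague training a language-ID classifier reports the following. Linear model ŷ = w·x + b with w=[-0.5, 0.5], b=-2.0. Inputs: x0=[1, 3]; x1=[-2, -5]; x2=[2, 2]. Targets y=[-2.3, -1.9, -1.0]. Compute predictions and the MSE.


ŷ0 = (-0.5)·(1) + (0.5)·(3) - 2.0 = -1.0
ŷ1 = (-0.5)·(-2) + (0.5)·(-5) - 2.0 = -3.5
ŷ2 = (-0.5)·(2) + (0.5)·(2) - 2.0 = -2.0
errors² = [1.69, 2.56, 1.0]
MSE = 5.2500/3 = 1.75

1.75


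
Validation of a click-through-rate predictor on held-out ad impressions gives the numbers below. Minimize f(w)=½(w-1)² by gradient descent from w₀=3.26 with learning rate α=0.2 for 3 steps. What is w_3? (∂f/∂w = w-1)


step 1: grad = 3.26-1 = 2.26; w = 3.26 - 0.2·(2.26) = 2.808
step 2: grad = 2.808-1 = 1.808; w = 2.808 - 0.2·(1.808) = 2.4464
step 3: grad = 2.4464-1 = 1.4464; w = 2.4464 - 0.2·(1.4464) = 2.15712

2.15712


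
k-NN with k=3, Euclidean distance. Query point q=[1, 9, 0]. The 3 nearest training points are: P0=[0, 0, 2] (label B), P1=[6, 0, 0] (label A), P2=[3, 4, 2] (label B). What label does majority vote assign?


d(q,P0) = 9.2736  (label B)
d(q,P1) = 10.2956  (label A)
d(q,P2) = 5.7446  (label B)
Votes: A=1, B=2
Majority → B

B


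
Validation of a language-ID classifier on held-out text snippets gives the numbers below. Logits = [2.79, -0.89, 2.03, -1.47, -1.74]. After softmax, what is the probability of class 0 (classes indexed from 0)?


Exponentials: e^2.79=16.281, e^-0.89=0.4107, e^2.03=7.6141, e^-1.47=0.2299, e^-1.74=0.1755
Sum = 24.7112
Softmax = [0.6589, 0.0166, 0.3081, 0.0093, 0.0071]
p[0] = 16.281/24.7112 = 0.6589

0.6589


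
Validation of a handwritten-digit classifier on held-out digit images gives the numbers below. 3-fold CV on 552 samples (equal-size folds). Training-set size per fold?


Fold size = 552/3 = 184
Training per fold = 552 - 184 = 368

368


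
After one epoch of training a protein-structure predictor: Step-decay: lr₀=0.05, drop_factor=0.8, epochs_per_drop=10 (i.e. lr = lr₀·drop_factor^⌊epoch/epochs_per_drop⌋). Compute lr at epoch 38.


n_drops = ⌊38/10⌋ = 3
lr = 0.05·0.8^3 = 0.05·0.512 = 0.0256

0.0256


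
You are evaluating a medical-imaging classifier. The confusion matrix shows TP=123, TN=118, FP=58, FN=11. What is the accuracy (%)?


Accuracy = (TP+TN)/(TP+TN+FP+FN)
= (123+118)/(310)
= 241/310 = 77.74%

77.74%


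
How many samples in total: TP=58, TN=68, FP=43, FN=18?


Total = TP + TN + FP + FN
= 58 + 68 + 43 + 18
= 187
(Predicted positive: 101, predicted negative: 86)

187


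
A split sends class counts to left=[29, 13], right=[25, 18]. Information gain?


Parent = [54, 31], H_parent = 0.9465
H_left = 0.8926 (n=42), H_right = 0.9808 (n=43)
H_children = (42/85)·0.8926 + (43/85)·0.9808 = 0.9372
IG = 0.9465 - 0.9372 = 0.0093

0.0093


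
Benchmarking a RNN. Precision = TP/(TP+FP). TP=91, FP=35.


Precision = TP/(TP+FP)
= 91/(91+35)
= 91/126 = 72.22%

72.22%


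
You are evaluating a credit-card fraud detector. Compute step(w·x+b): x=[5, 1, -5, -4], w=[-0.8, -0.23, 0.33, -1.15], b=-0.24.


z = (5)·(-0.8) + (1)·(-0.23) + (-5)·(0.33) + (-4)·(-1.15) - 0.24
  = -1.52
step(z) = 0 (z<0)

0


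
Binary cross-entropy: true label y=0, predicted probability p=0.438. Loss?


BCE = -[y·ln(p) + (1-y)·ln(1-p)]
= -0 - 1·ln(1-0.438)
= -ln(0.562) = 0.5763

0.5763


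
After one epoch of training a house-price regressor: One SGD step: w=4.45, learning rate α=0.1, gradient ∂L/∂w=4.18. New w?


w_new = w - α·∇
= 4.45 - 0.1·4.18
= 4.45 - 0.418
= 4.032

4.032


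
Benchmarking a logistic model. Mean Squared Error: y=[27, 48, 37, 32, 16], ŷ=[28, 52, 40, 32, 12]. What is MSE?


Squared errors: (27-28)²=1, (48-52)²=16, (37-40)²=9, (32-32)²=0, (16-12)²=16
Sum = 42
MSE = 42/5 = 42/5

42/5


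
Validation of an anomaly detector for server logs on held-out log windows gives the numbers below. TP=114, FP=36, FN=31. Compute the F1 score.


Precision = 114/150 = 0.76
Recall = 114/145 = 0.7862
F1 = 2·P·R/(P+R) = 2·TP/(2·TP+FP+FN) = 228/(228+36+31) = 228/295 = 0.7729

0.7729


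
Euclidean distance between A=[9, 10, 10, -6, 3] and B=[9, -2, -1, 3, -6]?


d = √((9-9)² + (10+ 2)² + (10+ 1)² + (-6-3)² + (3+ 6)²)
  = √(0 + 144 + 121 + 81 + 81)
  = √427 = 20.664

20.664


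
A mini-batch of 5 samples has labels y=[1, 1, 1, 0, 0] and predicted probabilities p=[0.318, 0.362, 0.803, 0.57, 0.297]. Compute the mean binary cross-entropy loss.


L[0] = -ln(0.318) = 1.1457
L[1] = -ln(0.362) = 1.0161
L[2] = -ln(0.803) = 0.2194
L[3] = -ln(1-0.57) = -ln(0.43) = 0.844
L[4] = -ln(1-0.297) = -ln(0.703) = 0.3524
mean = (1.1457 + 1.0161 + 0.2194 + 0.844 + 0.3524)/5 = 0.7155

0.7155


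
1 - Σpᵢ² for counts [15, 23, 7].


Probabilities: [15/45, 23/45, 7/45] ≈ [0.3333, 0.5111, 0.1556]
Σpᵢ² = (225 + 529 + 49)/45² = 803/2025
Gini = 1 - Σpᵢ² = 1 - 803/2025 = 0.6035

0.6035


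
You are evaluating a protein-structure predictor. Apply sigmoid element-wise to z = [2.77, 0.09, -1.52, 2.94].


σ(2.77) = 1/(1+e^-2.77) = 0.941
σ(0.09) = 1/(1+e^-0.09) = 0.5225
σ(-1.52) = 1/(1+e^1.52) = 0.1795
σ(2.94) = 1/(1+e^-2.94) = 0.9498
result = [0.941, 0.5225, 0.1795, 0.9498]

[0.941, 0.5225, 0.1795, 0.9498]


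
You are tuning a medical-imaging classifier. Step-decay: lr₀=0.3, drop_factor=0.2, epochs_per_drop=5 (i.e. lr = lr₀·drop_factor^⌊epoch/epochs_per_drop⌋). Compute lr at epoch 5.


n_drops = ⌊5/5⌋ = 1
lr = 0.3·0.2^1 = 0.3·0.2 = 0.06

0.06


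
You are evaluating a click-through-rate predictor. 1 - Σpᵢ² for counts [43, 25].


Probabilities: [43/68, 25/68] ≈ [0.6324, 0.3676]
Σpᵢ² = (1849 + 625)/68² = 2474/4624
Gini = 1 - Σpᵢ² = 1 - 2474/4624 = 0.465

0.465


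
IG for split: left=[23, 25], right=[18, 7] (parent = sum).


Parent = [41, 32], H_parent = 0.989
H_left = 0.9987 (n=48), H_right = 0.8555 (n=25)
H_children = (48/73)·0.9987 + (25/73)·0.8555 = 0.9497
IG = 0.989 - 0.9497 = 0.0393

0.0393


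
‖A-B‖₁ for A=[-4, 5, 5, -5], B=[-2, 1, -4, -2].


d = |-4+ 2| + |5-1| + |5+ 4| + |-5+ 2|
  = 2 + 4 + 9 + 3
  = 18

18


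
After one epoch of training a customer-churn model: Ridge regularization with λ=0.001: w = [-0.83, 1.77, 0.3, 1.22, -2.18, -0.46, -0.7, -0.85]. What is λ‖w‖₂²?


‖w‖₂² = (-0.83)² + (1.77)² + (0.3)² + (1.22)² + (-2.18)² + (-0.46)² + (-0.7)² + (-0.85)²
     = 0.6889 + 3.1329 + 0.09 + 1.4884 + 4.7524 + 0.2116 + 0.49 + 0.7225
     = 11.5767
λ·‖w‖₂² = 0.001·11.5767 = 0.011577

0.011577


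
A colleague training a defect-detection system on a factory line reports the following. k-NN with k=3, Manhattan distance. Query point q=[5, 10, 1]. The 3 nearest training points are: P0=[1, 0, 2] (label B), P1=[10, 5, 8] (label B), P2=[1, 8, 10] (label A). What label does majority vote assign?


d(q,P0) = 15  (label B)
d(q,P1) = 17  (label B)
d(q,P2) = 15  (label A)
Votes: A=1, B=2
Majority → B

B


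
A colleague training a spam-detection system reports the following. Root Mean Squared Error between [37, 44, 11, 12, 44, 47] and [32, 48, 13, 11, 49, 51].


MSE = 87/6 = 14.5
RMSE = √(87/6) = 3.8079

3.8079


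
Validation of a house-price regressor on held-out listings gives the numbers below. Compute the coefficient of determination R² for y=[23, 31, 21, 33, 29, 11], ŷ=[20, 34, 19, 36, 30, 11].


ȳ = 24.6667
SS_res = Σ(y-ŷ)² = 32
SS_tot = Σ(y-ȳ)² = 331.33
R² = 1 - SS_res/SS_tot = 1 - 0.0966 = 0.9034

0.9034


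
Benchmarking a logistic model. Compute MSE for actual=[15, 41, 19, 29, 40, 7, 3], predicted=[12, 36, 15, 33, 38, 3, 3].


Squared errors: (15-12)²=9, (41-36)²=25, (19-15)²=16, (29-33)²=16, (40-38)²=4, (7-3)²=16, (3-3)²=0
Sum = 86
MSE = 86/7 = 86/7

86/7


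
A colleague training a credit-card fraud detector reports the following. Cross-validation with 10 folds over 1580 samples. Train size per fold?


Fold size = 1580/10 = 158
Training per fold = 1580 - 158 = 1422

1422


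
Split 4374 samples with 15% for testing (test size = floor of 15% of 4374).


Test = ⌊4374·15/100⌋ = 656
Train = 4374 - 656 = 3718

Train: 3718, Test: 656


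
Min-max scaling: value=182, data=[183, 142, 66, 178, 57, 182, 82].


min=57, max=183
(182-57)/(183-57) = 125/126 = 0.9921

0.9921


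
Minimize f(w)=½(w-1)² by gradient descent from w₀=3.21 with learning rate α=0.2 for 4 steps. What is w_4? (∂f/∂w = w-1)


step 1: grad = 3.21-1 = 2.21; w = 3.21 - 0.2·(2.21) = 2.768
step 2: grad = 2.768-1 = 1.768; w = 2.768 - 0.2·(1.768) = 2.4144
step 3: grad = 2.4144-1 = 1.4144; w = 2.4144 - 0.2·(1.4144) = 2.13152
step 4: grad = 2.13152-1 = 1.13152; w = 2.13152 - 0.2·(1.13152) = 1.905216

1.905216


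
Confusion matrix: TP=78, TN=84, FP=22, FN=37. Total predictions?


Total = TP + TN + FP + FN
= 78 + 84 + 22 + 37
= 221
(Predicted positive: 100, predicted negative: 121)

221


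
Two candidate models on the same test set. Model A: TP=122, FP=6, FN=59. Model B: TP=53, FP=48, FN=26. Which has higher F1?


Model A: P=122/128=0.9531, R=122/181=0.674, F1=2PR/(P+R)=2TP/(2TP+FP+FN)=244/309=0.7896
Model B: P=53/101=0.5248, R=53/79=0.6709, F1=2PR/(P+R)=2TP/(2TP+FP+FN)=106/180=0.5889
0.7896 > 0.5889 → Model A

Model A
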